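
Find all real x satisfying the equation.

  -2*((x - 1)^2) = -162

Step 1. [-2*((x - 1)^2) = -162] leading coefficient -2: divide by -2 ⇒ div: (x - 1)^2 = 81.
Step 2. [(x - 1)^2 = 81] LHS squared, RHS 81 ≥ 0: apply √ (±). So sqrt: x - 1 = 9 or -9.
Step 3. [x - 1 = 9 or -9] -1 is outermost — add 1 both sides, so sub: x = 10 or -8.

Answer: x ∈ {-8, 10}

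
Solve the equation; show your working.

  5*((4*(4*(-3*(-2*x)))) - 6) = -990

Step 1. [5*((4*(4*(-3*(-2*x)))) - 6) = -990] 5·(inner) — divide through by 5. So div: (4*(4*(-3*(-2*x)))) - 6 = -198.
Step 2. [(4*(4*(-3*(-2*x)))) - 6 = -198] the outer -6 inverts by adding 6. So sub: 4*(4*(-3*(-2*x))) = -192.
Step 3. [4*(4*(-3*(-2*x))) = -192] 4 out front; divide by 4, so div: 4*(-3*(-2*x)) = -48.
Step 4. [4*(-3*(-2*x)) = -48] 4·(inner) — divide through by 4 ⇒ div: -3*(-2*x) = -12.
Step 5. [-3*(-2*x) = -12] divide by the outer -3. So div: -2*x = 4.
Step 6. [-2*x = 4] -2·(inner) — divide through by -2 ⇒ div: x = -2.

Answer: x ∈ {-2}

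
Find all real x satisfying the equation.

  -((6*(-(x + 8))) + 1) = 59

Step 1. [-((6*(-(x + 8))) + 1) = 59] flip signs both sides ⇒ neg: (6*(-(x + 8))) + 1 = -59.
Step 2. [(6*(-(x + 8))) + 1 = -59] subtract 1: x sits inside (… + 1) ⇒ sub: 6*(-(x + 8)) = -60.
Step 3. [6*(-(x + 8)) = -60] 6·(inner) — divide through by 6. So div: -(x + 8) = -10.
Step 4. [-(x + 8) = -10] LHS negated; negate both sides. So neg: x + 8 = 10.
Step 5. [x + 8 = 10] subtract 8: x sits inside (… + 8) ⇒ sub: x = 2.

Answer: x ∈ {2}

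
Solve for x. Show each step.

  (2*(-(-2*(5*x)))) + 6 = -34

Step 1. [(2*(-(-2*(5*x)))) + 6 = -34] 2 | LHS and 2 | -34: pull 2 out. So factor: (-(-2*(5*x))) + 3 = -17.
Step 2. [(-(-2*(5*x))) + 3 = -17] +3 is outermost — subtract 3 both sides ⇒ sub: -(-2*(5*x)) = -20.
Step 3. [-(-2*(5*x)) = -20] flip signs both sides ⇒ neg: -2*(5*x) = 20.
Step 4. [-2*(5*x) = 20] -2 out front; divide by -2. So div: 5*x = -10.
Step 5. [5*x = -10] 5·(inner) — divide through by 5 ⇒ div: x = -2.

Answer: x ∈ {-2}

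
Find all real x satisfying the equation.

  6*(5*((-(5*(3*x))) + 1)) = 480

Step 1. [6*(5*((-(5*(3*x))) + 1)) = 480] 6 out front; divide by 6 ⇒ div: 5*((-(5*(3*x))) + 1) = 80.
Step 2. [5*((-(5*(3*x))) + 1) = 80] divide by the outer 5. So div: (-(5*(3*x))) + 1 = 16.
Step 3. [(-(5*(3*x))) + 1 = 16] the outer +1 inverts by subtracting 1, so sub: -(5*(3*x)) = 15.
Step 4. [-(5*(3*x)) = 15] LHS negated; negate both sides. So neg: 5*(3*x) = -15.
Step 5. [5*(3*x) = -15] leading coefficient 5: divide by 5. So div: 3*x = -3.
Step 6. [3*x = -3] 3·(inner) — divide through by 3. So div: x = -1.

Answer: x ∈ {-1}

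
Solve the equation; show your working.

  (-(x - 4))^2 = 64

Step 1. [(-(x - 4))^2 = 64] 64 ≥ 0, LHS is (·)² — take ±√. So sqrt: -(x - 4) = 8 or -8.
Step 2. [-(x - 4) = 8 or -8] LHS negated; negate both sides, so neg: x - 4 = -8 or 8.
Step 3. [x - 4 = -8 or 8] peel the -4: add 4 from each side ⇒ sub: x = -4 or 12.

Answer: x ∈ {-4, 12}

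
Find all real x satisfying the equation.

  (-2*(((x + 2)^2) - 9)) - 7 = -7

Step 1. [(-2*(((x + 2)^2) - 9)) - 7 = -7] 7 comes off first (add 7), so sub: -2*(((x + 2)^2) - 9) = 0.
Step 2. [-2*(((x + 2)^2) - 9) = 0] leading coefficient -2: divide by -2 ⇒ div: ((x + 2)^2) - 9 = 0.
Step 3. [((x + 2)^2) - 9 = 0] 9 comes off first (add 9). So sub: (x + 2)^2 = 9.
Step 4. [(x + 2)^2 = 9] 9 ≥ 0, LHS is (·)² — take ±√, so sqrt: x + 2 = 3 or -3.
Step 5. [x + 2 = 3 or -3] the outer +2 inverts by subtracting 2. So sub: x = 1 or -5.

Answer: x ∈ {-5, 1}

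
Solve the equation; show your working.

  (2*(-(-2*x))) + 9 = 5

Step 1. [(2*(-(-2*x))) + 9 = 5] +9 is outermost — subtract 9 both sides, so sub: 2*(-(-2*x)) = -4.
Step 2. [2*(-(-2*x)) = -4] 2·(inner) — divide through by 2 ⇒ div: -(-2*x) = -2.
Step 3. [-(-2*x) = -2] leading − — multiply by −1. So neg: -2*x = 2.
Step 4. [-2*x = 2] -2·(inner) — divide through by -2. So div: x = -1.

Answer: x ∈ {-1}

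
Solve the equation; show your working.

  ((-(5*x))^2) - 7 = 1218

Step 1. [((-(5*x))^2) - 7 = 1218] the outer -7 inverts by adding 7. So sub: (-(5*x))^2 = 1225.
Step 2. [(-(5*x))^2 = 1225] √ both sides: 1225 ≥ 0 gives two branches, so sqrt: -(5*x) = 35 or -35.
Step 3. [-(5*x) = 35 or -35] leading − — multiply by −1, so neg: 5*x = -35 or 35.
Step 4. [5*x = -35 or 35] LHS = 5·(…); ÷5 both sides, so div: x = -7 or 7.

Answer: x ∈ {-7, 7}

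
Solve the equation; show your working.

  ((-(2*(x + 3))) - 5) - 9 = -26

Step 1. [((-(2*(x + 3))) - 5) - 9 = -26] add 9: x sits inside (… - 9), so sub: (-(2*(x + 3))) - 5 = -17.
Step 2. [(-(2*(x + 3))) - 5 = -17] add 5: x sits inside (… - 5), so sub: -(2*(x + 3)) = -12.
Step 3. [-(2*(x + 3)) = -12] flip signs both sides, so neg: 2*(x + 3) = 12.
Step 4. [2*(x + 3) = 12] LHS = 2·(…); ÷2 both sides ⇒ div: x + 3 = 6.
Step 5. [x + 3 = 6] +3 is outermost — subtract 3 both sides, so sub: x = 3.

Answer: x ∈ {3}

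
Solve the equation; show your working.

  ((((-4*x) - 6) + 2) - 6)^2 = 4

Step 1. [((((-4*x) - 6) + 2) - 6)^2 = 4] 4 ≥ 0, LHS is (·)² — take ±√, so sqrt: (((-4*x) - 6) + 2) - 6 = 2 or -2.
Step 2. [(((-4*x) - 6) + 2) - 6 = 2 or -2] 6 comes off first (add 6). So sub: ((-4*x) - 6) + 2 = 8 or 4.
Step 3. [((-4*x) - 6) + 2 = 8 or 4] peel the +2: subtract 2 from each side, so sub: (-4*x) - 6 = 6 or 2.
Step 4. [(-4*x) - 6 = 6 or 2] peel the -6: add 6 from each side, so sub: -4*x = 12 or 8.
Step 5. [-4*x = 12 or 8] divide by the outer -4 ⇒ div: x = -3 or -2.

Answer: x ∈ {-3, -2}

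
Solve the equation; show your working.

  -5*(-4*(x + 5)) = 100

Step 1. [-5*(-4*(x + 5)) = 100] -5·(inner) — divide through by -5, so div: -4*(x + 5) = -20.
Step 2. [-4*(x + 5) = -20] -4 out front; divide by -4. So div: x + 5 = 5.
Step 3. [x + 5 = 5] 5 comes off first (subtract 5). So sub: x = 0.

Answer: x ∈ {0}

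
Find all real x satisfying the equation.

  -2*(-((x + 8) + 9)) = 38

Step 1. [-2*(-((x + 8) + 9)) = 38] divide by the outer -2, so div: -((x + 8) + 9) = -19.
Step 2. [-((x + 8) + 9) = -19] LHS negated; negate both sides, so neg: (x + 8) + 9 = 19.
Step 3. [(x + 8) + 9 = 19] the outer +9 inverts by subtracting 9. So sub: x + 8 = 10.
Step 4. [x + 8 = 10] subtract 8: x sits inside (… + 8). So sub: x = 2.

Answer: x ∈ {2}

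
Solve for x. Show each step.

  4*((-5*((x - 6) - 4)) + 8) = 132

Step 1. [4*((-5*((x - 6) - 4)) + 8) = 132] divide by the outer 4, so div: (-5*((x - 6) - 4)) + 8 = 33.
Step 2. [(-5*((x - 6) - 4)) + 8 = 33] subtract 8: x sits inside (… + 8), so sub: -5*((x - 6) - 4) = 25.
Step 3. [-5*((x - 6) - 4) = 25] LHS = -5·(…); ÷-5 both sides ⇒ div: (x - 6) - 4 = -5.
Step 4. [(x - 6) - 4 = -5] add 4: x sits inside (… - 4) ⇒ sub: x - 6 = -1.
Step 5. [x - 6 = -1] -6 is outermost — add 6 both sides ⇒ sub: x = 5.

Answer: x ∈ {5}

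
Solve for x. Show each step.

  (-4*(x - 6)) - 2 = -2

Step 1. [(-4*(x - 6)) - 2 = -2] add 2: x sits inside (… - 2) ⇒ sub: -4*(x - 6) = 0.
Step 2. [-4*(x - 6) = 0] -4·(inner) — divide through by -4. So div: x - 6 = 0.
Step 3. [x - 6 = 0] peel the -6: add 6 from each side, so sub: x = 6.

Answer: x ∈ {6}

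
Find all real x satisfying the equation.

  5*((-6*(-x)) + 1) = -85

Step 1. [5*((-6*(-x)) + 1) = -85] LHS = 5·(…); ÷5 both sides. So div: (-6*(-x)) + 1 = -17.
Step 2. [(-6*(-x)) + 1 = -17] subtract 1: x sits inside (… + 1), so sub: -6*(-x) = -18.
Step 3. [-6*(-x) = -18] leading coefficient -6: divide by -6. So div: -x = 3.
Step 4. [-x = 3] flip signs both sides, so neg: x = -3.

Answer: x ∈ {-3}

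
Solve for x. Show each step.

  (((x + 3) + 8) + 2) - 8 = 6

Step 1. [(((x + 3) + 8) + 2) - 8 = 6] add 8: x sits inside (… - 8), so sub: ((x + 3) + 8) + 2 = 14.
Step 2. [((x + 3) + 8) + 2 = 14] the outer +2 inverts by subtracting 2. So sub: (x + 3) + 8 = 12.
Step 3. [(x + 3) + 8 = 12] the outer +8 inverts by subtracting 8, so sub: x + 3 = 4.
Step 4. [x + 3 = 4] 3 comes off first (subtract 3), so sub: x = 1.

Answer: x ∈ {1}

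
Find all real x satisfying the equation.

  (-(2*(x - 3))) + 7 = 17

Step 1. [(-(2*(x - 3))) + 7 = 17] +7 is outermost — subtract 7 both sides ⇒ sub: -(2*(x - 3)) = 10.
Step 2. [-(2*(x - 3)) = 10] flip signs both sides ⇒ neg: 2*(x - 3) = -10.
Step 3. [2*(x - 3) = -10] 2 out front; divide by 2 ⇒ div: x - 3 = -5.
Step 4. [x - 3 = -5] -3 is outermost — add 3 both sides ⇒ sub: x = -2.

Answer: x ∈ {-2}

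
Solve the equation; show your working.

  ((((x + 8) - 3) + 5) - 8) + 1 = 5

Step 1. [((((x + 8) - 3) + 5) - 8) + 1 = 5] the outer +1 inverts by subtracting 1 ⇒ sub: (((x + 8) - 3) + 5) - 8 = 4.
Step 2. [(((x + 8) - 3) + 5) - 8 = 4] the outer -8 inverts by adding 8. So sub: ((x + 8) - 3) + 5 = 12.
Step 3. [((x + 8) - 3) + 5 = 12] 5 comes off first (subtract 5) ⇒ sub: (x + 8) - 3 = 7.
Step 4. [(x + 8) - 3 = 7] add 3: x sits inside (… - 3). So sub: x + 8 = 10.
Step 5. [x + 8 = 10] subtract 8: x sits inside (… + 8), so sub: x = 2.

Answer: x ∈ {2}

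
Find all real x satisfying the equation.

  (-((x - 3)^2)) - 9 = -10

Step 1. [(-((x - 3)^2)) - 9 = -10] 9 comes off first (add 9). So sub: -((x - 3)^2) = -1.
Step 2. [-((x - 3)^2) = -1] leading − — multiply by −1 ⇒ neg: (x - 3)^2 = 1.
Step 3. [(x - 3)^2 = 1] LHS squared, RHS 1 ≥ 0: apply √ (±), so sqrt: x - 3 = 1 or -1.
Step 4. [x - 3 = 1 or -1] -3 is outermost — add 3 both sides, so sub: x = 4 or 2.

Answer: x ∈ {2, 4}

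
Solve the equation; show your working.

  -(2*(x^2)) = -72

Step 1. [-(2*(x^2)) = -72] leading − — multiply by −1, so neg: 2*(x^2) = 72.
Step 2. [2*(x^2) = 72] 2·(inner) — divide through by 2, so div: x^2 = 36.
Step 3. [x^2 = 36] 36 ≥ 0, LHS is (·)² — take ±√ ⇒ sqrt: x = 6 or -6.

Answer: x ∈ {-6, 6}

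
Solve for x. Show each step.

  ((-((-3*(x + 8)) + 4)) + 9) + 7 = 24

Step 1. [((-((-3*(x + 8)) + 4)) + 9) + 7 = 24] +7 is outermost — subtract 7 both sides. So sub: (-((-3*(x + 8)) + 4)) + 9 = 17.
Step 2. [(-((-3*(x + 8)) + 4)) + 9 = 17] subtract 9: x sits inside (… + 9) ⇒ sub: -((-3*(x + 8)) + 4) = 8.
Step 3. [-((-3*(x + 8)) + 4) = 8] LHS negated; negate both sides. So neg: (-3*(x + 8)) + 4 = -8.
Step 4. [(-3*(x + 8)) + 4 = -8] the outer +4 inverts by subtracting 4. So sub: -3*(x + 8) = -12.
Step 5. [-3*(x + 8) = -12] -3 out front; divide by -3, so div: x + 8 = 4.
Step 6. [x + 8 = 4] subtract 8: x sits inside (… + 8), so sub: x = -4.

Answer: x ∈ {-4}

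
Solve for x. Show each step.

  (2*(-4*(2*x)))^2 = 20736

Step 1. [(2*(-4*(2*x)))^2 = 20736] LHS squared, RHS 20736 ≥ 0: apply √ (±), so sqrt: 2*(-4*(2*x)) = 144 or -144.
Step 2. [2*(-4*(2*x)) = 144 or -144] 2·(inner) — divide through by 2. So div: -4*(2*x) = 72 or -72.
Step 3. [-4*(2*x) = 72 or -72] -4·(inner) — divide through by -4. So div: 2*x = -18 or 18.
Step 4. [2*x = -18 or 18] divide by the outer 2. So div: x = -9 or 9.

Answer: x ∈ {-9, 9}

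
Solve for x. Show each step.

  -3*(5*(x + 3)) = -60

Step 1. [-3*(5*(x + 3)) = -60] LHS = -3·(…); ÷-3 both sides, so div: 5*(x + 3) = 20.
Step 2. [5*(x + 3) = 20] 5 out front; divide by 5, so div: x + 3 = 4.
Step 3. [x + 3 = 4] 3 comes off first (subtract 3) ⇒ sub: x = 1.

Answer: x ∈ {1}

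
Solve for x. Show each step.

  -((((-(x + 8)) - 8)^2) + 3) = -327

Step 1. [-((((-(x + 8)) - 8)^2) + 3) = -327] leading − — multiply by −1 ⇒ neg: (((-(x + 8)) - 8)^2) + 3 = 327.
Step 2. [(((-(x + 8)) - 8)^2) + 3 = 327] subtract 3: x sits inside (… + 3), so sub: ((-(x + 8)) - 8)^2 = 324.
Step 3. [((-(x + 8)) - 8)^2 = 324] 324 ≥ 0, LHS is (·)² — take ±√. So sqrt: (-(x + 8)) - 8 = 18 or -18.
Step 4. [(-(x + 8)) - 8 = 18 or -18] peel the -8: add 8 from each side ⇒ sub: -(x + 8) = 26 or -10.
Step 5. [-(x + 8) = 26 or -10] flip signs both sides. So neg: x + 8 = -26 or 10.
Step 6. [x + 8 = -26 or 10] peel the +8: subtract 8 from each side ⇒ sub: x = -34 or 2.

Answer: x ∈ {-34, 2}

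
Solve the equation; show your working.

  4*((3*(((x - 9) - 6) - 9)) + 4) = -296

Step 1. [4*((3*(((x - 9) - 6) - 9)) + 4) = -296] divide by the outer 4 ⇒ div: (3*(((x - 9) - 6) - 9)) + 4 = -74.
Step 2. [(3*(((x - 9) - 6) - 9)) + 4 = -74] subtract 4: x sits inside (… + 4) ⇒ sub: 3*(((x - 9) - 6) - 9) = -78.
Step 3. [3*(((x - 9) - 6) - 9) = -78] 3·(inner) — divide through by 3 ⇒ div: ((x - 9) - 6) - 9 = -26.
Step 4. [((x - 9) - 6) - 9 = -26] the outer -9 inverts by adding 9, so sub: (x - 9) - 6 = -17.
Step 5. [(x - 9) - 6 = -17] 6 comes off first (add 6). So sub: x - 9 = -11.
Step 6. [x - 9 = -11] add 9: x sits inside (… - 9), so sub: x = -2.

Answer: x ∈ {-2}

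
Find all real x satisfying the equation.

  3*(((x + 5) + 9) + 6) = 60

Step 1. [3*(((x + 5) + 9) + 6) = 60] 3·(inner) — divide through by 3, so div: ((x + 5) + 9) + 6 = 20.
Step 2. [((x + 5) + 9) + 6 = 20] subtract 6: x sits inside (… + 6), so sub: (x + 5) + 9 = 14.
Step 3. [(x + 5) + 9 = 14] 9 comes off first (subtract 9) ⇒ sub: x + 5 = 5.
Step 4. [x + 5 = 5] 5 comes off first (subtract 5), so sub: x = 0.

Answer: x ∈ {0}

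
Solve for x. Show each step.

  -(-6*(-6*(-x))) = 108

Step 1. [-(-6*(-6*(-x))) = 108] LHS negated; negate both sides. So neg: -6*(-6*(-x)) = -108.
Step 2. [-6*(-6*(-x)) = -108] LHS = -6·(…); ÷-6 both sides, so div: -6*(-x) = 18.
Step 3. [-6*(-x) = 18] LHS = -6·(…); ÷-6 both sides ⇒ div: -x = -3.
Step 4. [-x = -3] leading − — multiply by −1 ⇒ neg: x = 3.

Answer: x ∈ {3}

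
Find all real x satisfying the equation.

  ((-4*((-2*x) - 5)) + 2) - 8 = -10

Step 1. [((-4*((-2*x) - 5)) + 2) - 8 = -10] 8 comes off first (add 8) ⇒ sub: (-4*((-2*x) - 5)) + 2 = -2.
Step 2. [(-4*((-2*x) - 5)) + 2 = -2] +2 is outermost — subtract 2 both sides. So sub: -4*((-2*x) - 5) = -4.
Step 3. [-4*((-2*x) - 5) = -4] divide by the outer -4 ⇒ div: (-2*x) - 5 = 1.
Step 4. [(-2*x) - 5 = 1] add 5: x sits inside (… - 5), so sub: -2*x = 6.
Step 5. [-2*x = 6] -2·(inner) — divide through by -2, so div: x = -3.

Answer: x ∈ {-3}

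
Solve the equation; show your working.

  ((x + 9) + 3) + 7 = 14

Step 1. [((x + 9) + 3) + 7 = 14] peel the +7: subtract 7 from each side, so sub: (x + 9) + 3 = 7.
Step 2. [(x + 9) + 3 = 7] 3 comes off first (subtract 3) ⇒ sub: x + 9 = 4.
Step 3. [x + 9 = 4] subtract 9: x sits inside (… + 9), so sub: x = -5.

Answer: x ∈ {-5}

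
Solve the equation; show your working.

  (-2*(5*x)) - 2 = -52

Step 1. [(-2*(5*x)) - 2 = -52] -2 divides every term; factor it out. So factor: (5*x) + 1 = 26.
Step 2. [(5*x) + 1 = 26] subtract 1: x sits inside (… + 1) ⇒ sub: 5*x = 25.
Step 3. [5*x = 25] 5·(inner) — divide through by 5. So div: x = 5.

Answer: x ∈ {5}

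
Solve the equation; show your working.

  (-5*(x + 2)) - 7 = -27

Step 1. [(-5*(x + 2)) - 7 = -27] add 7: x sits inside (… - 7), so sub: -5*(x + 2) = -20.
Step 2. [-5*(x + 2) = -20] LHS = -5·(…); ÷-5 both sides, so div: x + 2 = 4.
Step 3. [x + 2 = 4] +2 is outermost — subtract 2 both sides, so sub: x = 2.

Answer: x ∈ {2}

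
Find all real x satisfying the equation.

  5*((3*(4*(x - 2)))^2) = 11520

Step 1. [5*((3*(4*(x - 2)))^2) = 11520] LHS = 5·(…); ÷5 both sides, so div: (3*(4*(x - 2)))^2 = 2304.
Step 2. [(3*(4*(x - 2)))^2 = 2304] 2304 ≥ 0, LHS is (·)² — take ±√ ⇒ sqrt: 3*(4*(x - 2)) = 48 or -48.
Step 3. [3*(4*(x - 2)) = 48 or -48] divide by the outer 3, so div: 4*(x - 2) = 16 or -16.
Step 4. [4*(x - 2) = 16 or -16] 4·(inner) — divide through by 4, so div: x - 2 = 4 or -4.
Step 5. [x - 2 = 4 or -4] add 2: x sits inside (… - 2). So sub: x = 6 or -2.

Answer: x ∈ {-2, 6}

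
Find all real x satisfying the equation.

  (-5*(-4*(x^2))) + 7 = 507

Step 1. [(-5*(-4*(x^2))) + 7 = 507] peel the +7: subtract 7 from each side ⇒ sub: -5*(-4*(x^2)) = 500.
Step 2. [-5*(-4*(x^2)) = 500] LHS = -5·(…); ÷-5 both sides, so div: -4*(x^2) = -100.
Step 3. [-4*(x^2) = -100] leading coefficient -4: divide by -4 ⇒ div: x^2 = 25.
Step 4. [x^2 = 25] √ both sides: 25 ≥ 0 gives two branches, so sqrt: x = 5 or -5.

Answer: x ∈ {-5, 5}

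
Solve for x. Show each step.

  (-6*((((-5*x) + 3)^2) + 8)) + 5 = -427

Step 1. [(-6*((((-5*x) + 3)^2) + 8)) + 5 = -427] 5 comes off first (subtract 5), so sub: -6*((((-5*x) + 3)^2) + 8) = -432.
Step 2. [-6*((((-5*x) + 3)^2) + 8) = -432] LHS = -6·(…); ÷-6 both sides. So div: (((-5*x) + 3)^2) + 8 = 72.
Step 3. [(((-5*x) + 3)^2) + 8 = 72] peel the +8: subtract 8 from each side. So sub: ((-5*x) + 3)^2 = 64.
Step 4. [((-5*x) + 3)^2 = 64] LHS squared, RHS 64 ≥ 0: apply √ (±). So sqrt: (-5*x) + 3 = 8 or -8.
Step 5. [(-5*x) + 3 = 8 or -8] the outer +3 inverts by subtracting 3 ⇒ sub: -5*x = 5 or -11.
Step 6. [-5*x = 5 or -11] divide by the outer -5, so div: x = -1 or 11/5.

Answer: x ∈ {-1, 11/5}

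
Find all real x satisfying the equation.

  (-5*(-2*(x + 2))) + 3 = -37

Step 1. [(-5*(-2*(x + 2))) + 3 = -37] the outer +3 inverts by subtracting 3, so sub: -5*(-2*(x + 2)) = -40.
Step 2. [-5*(-2*(x + 2)) = -40] LHS = -5·(…); ÷-5 both sides ⇒ div: -2*(x + 2) = 8.
Step 3. [-2*(x + 2) = 8] divide by the outer -2 ⇒ div: x + 2 = -4.
Step 4. [x + 2 = -4] the outer +2 inverts by subtracting 2. So sub: x = -6.

Answer: x ∈ {-6}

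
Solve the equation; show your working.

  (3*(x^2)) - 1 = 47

Step 1. [(3*(x^2)) - 1 = 47] add 1: x sits inside (… - 1). So sub: 3*(x^2) = 48.
Step 2. [3*(x^2) = 48] divide by the outer 3 ⇒ div: x^2 = 16.
Step 3. [x^2 = 16] √ both sides: 16 ≥ 0 gives two branches. So sqrt: x = 4 or -4.

Answer: x ∈ {-4, 4}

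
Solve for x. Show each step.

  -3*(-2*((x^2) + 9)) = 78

Step 1. [-3*(-2*((x^2) + 9)) = 78] divide by the outer -3. So div: -2*((x^2) + 9) = -26.
Step 2. [-2*((x^2) + 9) = -26] LHS = -2·(…); ÷-2 both sides, so div: (x^2) + 9 = 13.
Step 3. [(x^2) + 9 = 13] peel the +9: subtract 9 from each side, so sub: x^2 = 4.
Step 4. [x^2 = 4] √ both sides: 4 ≥ 0 gives two branches. So sqrt: x = 2 or -2.

Answer: x ∈ {-2, 2}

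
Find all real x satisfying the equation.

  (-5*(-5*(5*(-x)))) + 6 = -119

Step 1. [(-5*(-5*(5*(-x)))) + 6 = -119] peel the +6: subtract 6 from each side ⇒ sub: -5*(-5*(5*(-x))) = -125.
Step 2. [-5*(-5*(5*(-x))) = -125] LHS = -5·(…); ÷-5 both sides ⇒ div: -5*(5*(-x)) = 25.
Step 3. [-5*(5*(-x)) = 25] -5 out front; divide by -5, so div: 5*(-x) = -5.
Step 4. [5*(-x) = -5] LHS = 5·(…); ÷5 both sides. So div: -x = -1.
Step 5. [-x = -1] flip signs both sides, so neg: x = 1.

Answer: x ∈ {1}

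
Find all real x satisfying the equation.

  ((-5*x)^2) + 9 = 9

Step 1. [((-5*x)^2) + 9 = 9] 9 comes off first (subtract 9), so sub: (-5*x)^2 = 0.
Step 2. [(-5*x)^2 = 0] 0 ≥ 0, LHS is (·)² — take ±√, so sqrt: -5*x = 0.
Step 3. [-5*x = 0] leading coefficient -5: divide by -5 ⇒ div: x = 0.

Answer: x ∈ {0}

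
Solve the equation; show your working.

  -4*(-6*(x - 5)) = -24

Step 1. [-4*(-6*(x - 5)) = -24] -4 out front; divide by -4. So div: -6*(x - 5) = 6.
Step 2. [-6*(x - 5) = 6] -6 out front; divide by -6, so div: x - 5 = -1.
Step 3. [x - 5 = -1] peel the -5: add 5 from each side. So sub: x = 4.

Answer: x ∈ {4}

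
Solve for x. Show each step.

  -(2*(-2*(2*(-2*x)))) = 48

Step 1. [-(2*(-2*(2*(-2*x)))) = 48] leading − — multiply by −1 ⇒ neg: 2*(-2*(2*(-2*x))) = -48.
Step 2. [2*(-2*(2*(-2*x))) = -48] LHS = 2·(…); ÷2 both sides, so div: -2*(2*(-2*x)) = -24.
Step 3. [-2*(2*(-2*x)) = -24] -2·(inner) — divide through by -2 ⇒ div: 2*(-2*x) = 12.
Step 4. [2*(-2*x) = 12] leading coefficient 2: divide by 2 ⇒ div: -2*x = 6.
Step 5. [-2*x = 6] -2·(inner) — divide through by -2, so div: x = -3.

Answer: x ∈ {-3}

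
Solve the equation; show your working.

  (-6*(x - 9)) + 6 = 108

Step 1. [(-6*(x - 9)) + 6 = 108] subtract 6: x sits inside (… + 6) ⇒ sub: -6*(x - 9) = 102.
Step 2. [-6*(x - 9) = 102] leading coefficient -6: divide by -6 ⇒ div: x - 9 = -17.
Step 3. [x - 9 = -17] -9 is outermost — add 9 both sides ⇒ sub: x = -8.

Answer: x ∈ {-8}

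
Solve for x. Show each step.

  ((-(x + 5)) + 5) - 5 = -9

Step 1. [((-(x + 5)) + 5) - 5 = -9] 5 comes off first (add 5), so sub: (-(x + 5)) + 5 = -4.
Step 2. [(-(x + 5)) + 5 = -4] 5 comes off first (subtract 5), so sub: -(x + 5) = -9.
Step 3. [-(x + 5) = -9] LHS negated; negate both sides. So neg: x + 5 = 9.
Step 4. [x + 5 = 9] peel the +5: subtract 5 from each side ⇒ sub: x = 4.

Answer: x ∈ {4}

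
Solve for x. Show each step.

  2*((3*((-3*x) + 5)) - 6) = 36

Step 1. [2*((3*((-3*x) + 5)) - 6) = 36] 2 out front; divide by 2. So div: (3*((-3*x) + 5)) - 6 = 18.
Step 2. [(3*((-3*x) + 5)) - 6 = 18] -6 is outermost — add 6 both sides ⇒ sub: 3*((-3*x) + 5) = 24.
Step 3. [3*((-3*x) + 5) = 24] 3·(inner) — divide through by 3 ⇒ div: (-3*x) + 5 = 8.
Step 4. [(-3*x) + 5 = 8] +5 is outermost — subtract 5 both sides. So sub: -3*x = 3.
Step 5. [-3*x = 3] -3 out front; divide by -3 ⇒ div: x = -1.

Answer: x ∈ {-1}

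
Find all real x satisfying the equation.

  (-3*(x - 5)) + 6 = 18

Step 1. [(-3*(x - 5)) + 6 = 18] common factor -3 (LHS and 18) — divide through. So factor: (x - 5) - 2 = -6.
Step 2. [(x - 5) - 2 = -6] the outer -2 inverts by adding 2. So sub: x - 5 = -4.
Step 3. [x - 5 = -4] peel the -5: add 5 from each side. So sub: x = 1.

Answer: x ∈ {1}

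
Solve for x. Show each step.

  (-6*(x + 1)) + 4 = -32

Step 1. [(-6*(x + 1)) + 4 = -32] subtract 4: x sits inside (… + 4). So sub: -6*(x + 1) = -36.
Step 2. [-6*(x + 1) = -36] -6 out front; divide by -6, so div: x + 1 = 6.
Step 3. [x + 1 = 6] the outer +1 inverts by subtracting 1, so sub: x = 5.

Answer: x ∈ {5}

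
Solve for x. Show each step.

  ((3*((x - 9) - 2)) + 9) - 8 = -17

Step 1. [((3*((x - 9) - 2)) + 9) - 8 = -17] the outer -8 inverts by adding 8 ⇒ sub: (3*((x - 9) - 2)) + 9 = -9.
Step 2. [(3*((x - 9) - 2)) + 9 = -9] subtract 9: x sits inside (… + 9) ⇒ sub: 3*((x - 9) - 2) = -18.
Step 3. [3*((x - 9) - 2) = -18] LHS = 3·(…); ÷3 both sides, so div: (x - 9) - 2 = -6.
Step 4. [(x - 9) - 2 = -6] peel the -2: add 2 from each side ⇒ sub: x - 9 = -4.
Step 5. [x - 9 = -4] 9 comes off first (add 9), so sub: x = 5.

Answer: x ∈ {5}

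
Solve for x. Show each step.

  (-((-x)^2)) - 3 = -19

Step 1. [(-((-x)^2)) - 3 = -19] 3 comes off first (add 3) ⇒ sub: -((-x)^2) = -16.
Step 2. [-((-x)^2) = -16] LHS negated; negate both sides ⇒ neg: (-x)^2 = 16.
Step 3. [(-x)^2 = 16] √ both sides: 16 ≥ 0 gives two branches. So sqrt: -x = 4 or -4.
Step 4. [-x = 4 or -4] LHS negated; negate both sides. So neg: x = -4 or 4.

Answer: x ∈ {-4, 4}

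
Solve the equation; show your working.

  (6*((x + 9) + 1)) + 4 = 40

Step 1. [(6*((x + 9) + 1)) + 4 = 40] +4 is outermost — subtract 4 both sides ⇒ sub: 6*((x + 9) + 1) = 36.
Step 2. [6*((x + 9) + 1) = 36] 6·(inner) — divide through by 6, so div: (x + 9) + 1 = 6.
Step 3. [(x + 9) + 1 = 6] the outer +1 inverts by subtracting 1. So sub: x + 9 = 5.
Step 4. [x + 9 = 5] +9 is outermost — subtract 9 both sides. So sub: x = -4.

Answer: x ∈ {-4}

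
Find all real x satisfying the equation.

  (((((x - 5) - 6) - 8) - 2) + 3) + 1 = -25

Step 1. [(((((x - 5) - 6) - 8) - 2) + 3) + 1 = -25] peel the +1: subtract 1 from each side ⇒ sub: ((((x - 5) - 6) - 8) - 2) + 3 = -26.
Step 2. [((((x - 5) - 6) - 8) - 2) + 3 = -26] subtract 3: x sits inside (… + 3), so sub: (((x - 5) - 6) - 8) - 2 = -29.
Step 3. [(((x - 5) - 6) - 8) - 2 = -29] add 2: x sits inside (… - 2). So sub: ((x - 5) - 6) - 8 = -27.
Step 4. [((x - 5) - 6) - 8 = -27] -8 is outermost — add 8 both sides, so sub: (x - 5) - 6 = -19.
Step 5. [(x - 5) - 6 = -19] the outer -6 inverts by adding 6 ⇒ sub: x - 5 = -13.
Step 6. [x - 5 = -13] 5 comes off first (add 5) ⇒ sub: x = -8.

Answer: x ∈ {-8}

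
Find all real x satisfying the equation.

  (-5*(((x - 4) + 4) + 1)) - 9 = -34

Step 1. [(-5*(((x - 4) + 4) + 1)) - 9 = -34] add 9: x sits inside (… - 9). So sub: -5*(((x - 4) + 4) + 1) = -25.
Step 2. [-5*(((x - 4) + 4) + 1) = -25] leading coefficient -5: divide by -5 ⇒ div: ((x - 4) + 4) + 1 = 5.
Step 3. [((x - 4) + 4) + 1 = 5] the outer +1 inverts by subtracting 1. So sub: (x - 4) + 4 = 4.
Step 4. [(x - 4) + 4 = 4] 4 comes off first (subtract 4) ⇒ sub: x - 4 = 0.
Step 5. [x - 4 = 0] add 4: x sits inside (… - 4) ⇒ sub: x = 4.

Answer: x ∈ {4}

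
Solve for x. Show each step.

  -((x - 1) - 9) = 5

Step 1. [-((x - 1) - 9) = 5] flip signs both sides. So neg: (x - 1) - 9 = -5.
Step 2. [(x - 1) - 9 = -5] peel the -9: add 9 from each side. So sub: x - 1 = 4.
Step 3. [x - 1 = 4] add 1: x sits inside (… - 1). So sub: x = 5.

Answer: x ∈ {5}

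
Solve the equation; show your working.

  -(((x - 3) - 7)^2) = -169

Step 1. [-(((x - 3) - 7)^2) = -169] leading − — multiply by −1. So neg: ((x - 3) - 7)^2 = 169.
Step 2. [((x - 3) - 7)^2 = 169] LHS squared, RHS 169 ≥ 0: apply √ (±), so sqrt: (x - 3) - 7 = 13 or -13.
Step 3. [(x - 3) - 7 = 13 or -13] 7 comes off first (add 7), so sub: x - 3 = 20 or -6.
Step 4. [x - 3 = 20 or -6] -3 is outermost — add 3 both sides, so sub: x = 23 or -3.

Answer: x ∈ {-3, 23}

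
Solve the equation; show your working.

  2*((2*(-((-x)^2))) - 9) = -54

Step 1. [2*((2*(-((-x)^2))) - 9) = -54] leading coefficient 2: divide by 2 ⇒ div: (2*(-((-x)^2))) - 9 = -27.
Step 2. [(2*(-((-x)^2))) - 9 = -27] the outer -9 inverts by adding 9. So sub: 2*(-((-x)^2)) = -18.
Step 3. [2*(-((-x)^2)) = -18] leading coefficient 2: divide by 2 ⇒ div: -((-x)^2) = -9.
Step 4. [-((-x)^2) = -9] flip signs both sides ⇒ neg: (-x)^2 = 9.
Step 5. [(-x)^2 = 9] LHS squared, RHS 9 ≥ 0: apply √ (±) ⇒ sqrt: -x = 3 or -3.
Step 6. [-x = 3 or -3] flip signs both sides ⇒ neg: x = -3 or 3.

Answer: x ∈ {-3, 3}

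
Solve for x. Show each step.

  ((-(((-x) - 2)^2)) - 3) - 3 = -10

Step 1. [((-(((-x) - 2)^2)) - 3) - 3 = -10] 3 comes off first (add 3), so sub: (-(((-x) - 2)^2)) - 3 = -7.
Step 2. [(-(((-x) - 2)^2)) - 3 = -7] add 3: x sits inside (… - 3). So sub: -(((-x) - 2)^2) = -4.
Step 3. [-(((-x) - 2)^2) = -4] leading − — multiply by −1 ⇒ neg: ((-x) - 2)^2 = 4.
Step 4. [((-x) - 2)^2 = 4] LHS squared, RHS 4 ≥ 0: apply √ (±). So sqrt: (-x) - 2 = 2 or -2.
Step 5. [(-x) - 2 = 2 or -2] -2 is outermost — add 2 both sides ⇒ sub: -x = 4 or 0.
Step 6. [-x = 4 or 0] LHS negated; negate both sides. So neg: x = -4 or 0.

Answer: x ∈ {-4, 0}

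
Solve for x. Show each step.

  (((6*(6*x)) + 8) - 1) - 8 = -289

Step 1. [(((6*(6*x)) + 8) - 1) - 8 = -289] the outer -8 inverts by adding 8 ⇒ sub: ((6*(6*x)) + 8) - 1 = -281.
Step 2. [((6*(6*x)) + 8) - 1 = -281] the outer -1 inverts by adding 1 ⇒ sub: (6*(6*x)) + 8 = -280.
Step 3. [(6*(6*x)) + 8 = -280] 8 comes off first (subtract 8) ⇒ sub: 6*(6*x) = -288.
Step 4. [6*(6*x) = -288] 6 out front; divide by 6. So div: 6*x = -48.
Step 5. [6*x = -48] leading coefficient 6: divide by 6 ⇒ div: x = -8.

Answer: x ∈ {-8}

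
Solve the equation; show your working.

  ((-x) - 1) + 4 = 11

Step 1. [((-x) - 1) + 4 = 11] 4 comes off first (subtract 4), so sub: (-x) - 1 = 7.
Step 2. [(-x) - 1 = 7] -1 is outermost — add 1 both sides ⇒ sub: -x = 8.
Step 3. [-x = 8] leading − — multiply by −1. So neg: x = -8.

Answer: x ∈ {-8}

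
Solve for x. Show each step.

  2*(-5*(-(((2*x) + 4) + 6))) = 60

Step 1. [2*(-5*(-(((2*x) + 4) + 6))) = 60] LHS = 2·(…); ÷2 both sides ⇒ div: -5*(-(((2*x) + 4) + 6)) = 30.
Step 2. [-5*(-(((2*x) + 4) + 6)) = 30] divide by the outer -5. So div: -(((2*x) + 4) + 6) = -6.
Step 3. [-(((2*x) + 4) + 6) = -6] leading − — multiply by −1, so neg: ((2*x) + 4) + 6 = 6.
Step 4. [((2*x) + 4) + 6 = 6] +6 is outermost — subtract 6 both sides ⇒ sub: (2*x) + 4 = 0.
Step 5. [(2*x) + 4 = 0] peel the +4: subtract 4 from each side, so sub: 2*x = -4.
Step 6. [2*x = -4] 2 out front; divide by 2, so div: x = -2.

Answer: x ∈ {-2}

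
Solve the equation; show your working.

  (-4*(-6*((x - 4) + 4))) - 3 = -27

Step 1. [(-4*(-6*((x - 4) + 4))) - 3 = -27] -3 is outermost — add 3 both sides. So sub: -4*(-6*((x - 4) + 4)) = -24.
Step 2. [-4*(-6*((x - 4) + 4)) = -24] divide by the outer -4. So div: -6*((x - 4) + 4) = 6.
Step 3. [-6*((x - 4) + 4) = 6] LHS = -6·(…); ÷-6 both sides ⇒ div: (x - 4) + 4 = -1.
Step 4. [(x - 4) + 4 = -1] 4 comes off first (subtract 4) ⇒ sub: x - 4 = -5.
Step 5. [x - 4 = -5] the outer -4 inverts by adding 4. So sub: x = -1.

Answer: x ∈ {-1}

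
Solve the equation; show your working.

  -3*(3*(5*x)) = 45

Step 1. [-3*(3*(5*x)) = 45] leading coefficient -3: divide by -3 ⇒ div: 3*(5*x) = -15.
Step 2. [3*(5*x) = -15] leading coefficient 3: divide by 3, so div: 5*x = -5.
Step 3. [5*x = -5] 5 out front; divide by 5, so div: x = -1.

Answer: x ∈ {-1}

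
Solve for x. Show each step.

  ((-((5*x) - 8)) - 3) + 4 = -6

Step 1. [((-((5*x) - 8)) - 3) + 4 = -6] subtract 4: x sits inside (… + 4) ⇒ sub: (-((5*x) - 8)) - 3 = -10.
Step 2. [(-((5*x) - 8)) - 3 = -10] the outer -3 inverts by adding 3, so sub: -((5*x) - 8) = -7.
Step 3. [-((5*x) - 8) = -7] leading − — multiply by −1. So neg: (5*x) - 8 = 7.
Step 4. [(5*x) - 8 = 7] add 8: x sits inside (… - 8) ⇒ sub: 5*x = 15.
Step 5. [5*x = 15] 5 out front; divide by 5. So div: x = 3.

Answer: x ∈ {3}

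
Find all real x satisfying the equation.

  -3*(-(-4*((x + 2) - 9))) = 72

Step 1. [-3*(-(-4*((x + 2) - 9))) = 72] -3·(inner) — divide through by -3, so div: -(-4*((x + 2) - 9)) = -24.
Step 2. [-(-4*((x + 2) - 9)) = -24] LHS negated; negate both sides. So neg: -4*((x + 2) - 9) = 24.
Step 3. [-4*((x + 2) - 9) = 24] -4·(inner) — divide through by -4, so div: (x + 2) - 9 = -6.
Step 4. [(x + 2) - 9 = -6] 9 comes off first (add 9), so sub: x + 2 = 3.
Step 5. [x + 2 = 3] the outer +2 inverts by subtracting 2 ⇒ sub: x = 1.

Answer: x ∈ {1}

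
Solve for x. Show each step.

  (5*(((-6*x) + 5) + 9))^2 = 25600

Step 1. [(5*(((-6*x) + 5) + 9))^2 = 25600] 25600 ≥ 0, LHS is (·)² — take ±√. So sqrt: 5*(((-6*x) + 5) + 9) = 160 or -160.
Step 2. [5*(((-6*x) + 5) + 9) = 160 or -160] leading coefficient 5: divide by 5 ⇒ div: ((-6*x) + 5) + 9 = 32 or -32.
Step 3. [((-6*x) + 5) + 9 = 32 or -32] subtract 9: x sits inside (… + 9) ⇒ sub: (-6*x) + 5 = 23 or -41.
Step 4. [(-6*x) + 5 = 23 or -41] peel the +5: subtract 5 from each side ⇒ sub: -6*x = 18 or -46.
Step 5. [-6*x = 18 or -46] LHS = -6·(…); ÷-6 both sides. So div: x = -3 or 23/3.

Answer: x ∈ {-3, 23/3}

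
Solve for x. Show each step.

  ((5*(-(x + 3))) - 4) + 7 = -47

Step 1. [((5*(-(x + 3))) - 4) + 7 = -47] subtract 7: x sits inside (… + 7), so sub: (5*(-(x + 3))) - 4 = -54.
Step 2. [(5*(-(x + 3))) - 4 = -54] the outer -4 inverts by adding 4, so sub: 5*(-(x + 3)) = -50.
Step 3. [5*(-(x + 3)) = -50] 5 out front; divide by 5 ⇒ div: -(x + 3) = -10.
Step 4. [-(x + 3) = -10] flip signs both sides. So neg: x + 3 = 10.
Step 5. [x + 3 = 10] the outer +3 inverts by subtracting 3. So sub: x = 7.

Answer: x ∈ {7}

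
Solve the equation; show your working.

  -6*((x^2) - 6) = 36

Step 1. [-6*((x^2) - 6) = 36] leading coefficient -6: divide by -6 ⇒ div: (x^2) - 6 = -6.
Step 2. [(x^2) - 6 = -6] -6 is outermost — add 6 both sides ⇒ sub: x^2 = 0.
Step 3. [x^2 = 0] LHS squared, RHS 0 ≥ 0: apply √ (±). So sqrt: x = 0.

Answer: x ∈ {0}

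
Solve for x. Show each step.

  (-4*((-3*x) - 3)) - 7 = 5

Step 1. [(-4*((-3*x) - 3)) - 7 = 5] 7 comes off first (add 7), so sub: -4*((-3*x) - 3) = 12.
Step 2. [-4*((-3*x) - 3) = 12] -4·(inner) — divide through by -4, so div: (-3*x) - 3 = -3.
Step 3. [(-3*x) - 3 = -3] -3 divides every term; factor it out, so factor: x + 1 = 1.
Step 4. [x + 1 = 1] 1 comes off first (subtract 1). So sub: x = 0.

Answer: x ∈ {0}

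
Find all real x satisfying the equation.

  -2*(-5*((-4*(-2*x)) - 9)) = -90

Step 1. [-2*(-5*((-4*(-2*x)) - 9)) = -90] divide by the outer -2. So div: -5*((-4*(-2*x)) - 9) = 45.
Step 2. [-5*((-4*(-2*x)) - 9) = 45] -5 out front; divide by -5. So div: (-4*(-2*x)) - 9 = -9.
Step 3. [(-4*(-2*x)) - 9 = -9] the outer -9 inverts by adding 9, so sub: -4*(-2*x) = 0.
Step 4. [-4*(-2*x) = 0] -4·(inner) — divide through by -4 ⇒ div: -2*x = 0.
Step 5. [-2*x = 0] -2 out front; divide by -2. So div: x = 0.

Answer: x ∈ {0}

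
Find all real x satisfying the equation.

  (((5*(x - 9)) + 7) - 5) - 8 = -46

Step 1. [(((5*(x - 9)) + 7) - 5) - 8 = -46] the outer -8 inverts by adding 8, so sub: ((5*(x - 9)) + 7) - 5 = -38.
Step 2. [((5*(x - 9)) + 7) - 5 = -38] -5 is outermost — add 5 both sides, so sub: (5*(x - 9)) + 7 = -33.
Step 3. [(5*(x - 9)) + 7 = -33] 7 comes off first (subtract 7). So sub: 5*(x - 9) = -40.
Step 4. [5*(x - 9) = -40] 5·(inner) — divide through by 5, so div: x - 9 = -8.
Step 5. [x - 9 = -8] the outer -9 inverts by adding 9. So sub: x = 1.

Answer: x ∈ {1}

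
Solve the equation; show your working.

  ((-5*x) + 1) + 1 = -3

Step 1. [((-5*x) + 1) + 1 = -3] peel the +1: subtract 1 from each side ⇒ sub: (-5*x) + 1 = -4.
Step 2. [(-5*x) + 1 = -4] +1 is outermost — subtract 1 both sides ⇒ sub: -5*x = -5.
Step 3. [-5*x = -5] -5·(inner) — divide through by -5, so div: x = 1.

Answer: x ∈ {1}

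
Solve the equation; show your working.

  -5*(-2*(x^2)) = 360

Step 1. [-5*(-2*(x^2)) = 360] leading coefficient -5: divide by -5 ⇒ div: -2*(x^2) = -72.
Step 2. [-2*(x^2) = -72] divide by the outer -2. So div: x^2 = 36.
Step 3. [x^2 = 36] 36 ≥ 0, LHS is (·)² — take ±√. So sqrt: x = 6 or -6.

Answer: x ∈ {-6, 6}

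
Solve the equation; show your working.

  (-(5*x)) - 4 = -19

Step 1. [(-(5*x)) - 4 = -19] the outer -4 inverts by adding 4, so sub: -(5*x) = -15.
Step 2. [-(5*x) = -15] flip signs both sides. So neg: 5*x = 15.
Step 3. [5*x = 15] 5 out front; divide by 5, so div: x = 3.

Answer: x ∈ {3}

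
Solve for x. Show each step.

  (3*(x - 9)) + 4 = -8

Step 1. [(3*(x - 9)) + 4 = -8] +4 is outermost — subtract 4 both sides. So sub: 3*(x - 9) = -12.
Step 2. [3*(x - 9) = -12] 3 out front; divide by 3, so div: x - 9 = -4.
Step 3. [x - 9 = -4] 9 comes off first (add 9), so sub: x = 5.

Answer: x ∈ {5}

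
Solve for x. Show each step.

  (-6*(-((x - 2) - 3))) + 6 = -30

Step 1. [(-6*(-((x - 2) - 3))) + 6 = -30] peel the +6: subtract 6 from each side, so sub: -6*(-((x - 2) - 3)) = -36.
Step 2. [-6*(-((x - 2) - 3)) = -36] divide by the outer -6, so div: -((x - 2) - 3) = 6.
Step 3. [-((x - 2) - 3) = 6] flip signs both sides. So neg: (x - 2) - 3 = -6.
Step 4. [(x - 2) - 3 = -6] the outer -3 inverts by adding 3, so sub: x - 2 = -3.
Step 5. [x - 2 = -3] the outer -2 inverts by adding 2 ⇒ sub: x = -1.

Answer: x ∈ {-1}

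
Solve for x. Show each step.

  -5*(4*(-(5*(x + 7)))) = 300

Step 1. [-5*(4*(-(5*(x + 7)))) = 300] LHS = -5·(…); ÷-5 both sides ⇒ div: 4*(-(5*(x + 7))) = -60.
Step 2. [4*(-(5*(x + 7))) = -60] 4 out front; divide by 4 ⇒ div: -(5*(x + 7)) = -15.
Step 3. [-(5*(x + 7)) = -15] leading − — multiply by −1. So neg: 5*(x + 7) = 15.
Step 4. [5*(x + 7) = 15] divide by the outer 5, so div: x + 7 = 3.
Step 5. [x + 7 = 3] +7 is outermost — subtract 7 both sides, so sub: x = -4.

Answer: x ∈ {-4}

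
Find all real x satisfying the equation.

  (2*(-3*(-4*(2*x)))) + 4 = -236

Step 1. [(2*(-3*(-4*(2*x)))) + 4 = -236] peel the +4: subtract 4 from each side. So sub: 2*(-3*(-4*(2*x))) = -240.
Step 2. [2*(-3*(-4*(2*x))) = -240] divide by the outer 2, so div: -3*(-4*(2*x)) = -120.
Step 3. [-3*(-4*(2*x)) = -120] LHS = -3·(…); ÷-3 both sides ⇒ div: -4*(2*x) = 40.
Step 4. [-4*(2*x) = 40] -4·(inner) — divide through by -4. So div: 2*x = -10.
Step 5. [2*x = -10] 2·(inner) — divide through by 2. So div: x = -5.

Answer: x ∈ {-5}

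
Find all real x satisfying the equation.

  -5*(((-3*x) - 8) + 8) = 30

Step 1. [-5*(((-3*x) - 8) + 8) = 30] leading coefficient -5: divide by -5, so div: ((-3*x) - 8) + 8 = -6.
Step 2. [((-3*x) - 8) + 8 = -6] peel the +8: subtract 8 from each side ⇒ sub: (-3*x) - 8 = -14.
Step 3. [(-3*x) - 8 = -14] -8 is outermost — add 8 both sides ⇒ sub: -3*x = -6.
Step 4. [-3*x = -6] -3·(inner) — divide through by -3. So div: x = 2.

Answer: x ∈ {2}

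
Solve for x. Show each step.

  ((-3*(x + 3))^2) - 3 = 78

Step 1. [((-3*(x + 3))^2) - 3 = 78] the outer -3 inverts by adding 3, so sub: (-3*(x + 3))^2 = 81.
Step 2. [(-3*(x + 3))^2 = 81] √ both sides: 81 ≥ 0 gives two branches. So sqrt: -3*(x + 3) = 9 or -9.
Step 3. [-3*(x + 3) = 9 or -9] divide by the outer -3, so div: x + 3 = -3 or 3.
Step 4. [x + 3 = -3 or 3] 3 comes off first (subtract 3). So sub: x = -6 or 0.

Answer: x ∈ {-6, 0}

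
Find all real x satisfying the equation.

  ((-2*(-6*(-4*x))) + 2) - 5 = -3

Step 1. [((-2*(-6*(-4*x))) + 2) - 5 = -3] -5 is outermost — add 5 both sides ⇒ sub: (-2*(-6*(-4*x))) + 2 = 2.
Step 2. [(-2*(-6*(-4*x))) + 2 = 2] -2 | LHS and -2 | 2: pull -2 out, so factor: (-6*(-4*x)) - 1 = -1.
Step 3. [(-6*(-4*x)) - 1 = -1] peel the -1: add 1 from each side, so sub: -6*(-4*x) = 0.
Step 4. [-6*(-4*x) = 0] leading coefficient -6: divide by -6, so div: -4*x = 0.
Step 5. [-4*x = 0] -4 out front; divide by -4, so div: x = 0.

Answer: x ∈ {0}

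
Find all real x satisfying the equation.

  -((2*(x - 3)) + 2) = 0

Step 1. [-((2*(x - 3)) + 2) = 0] LHS negated; negate both sides. So neg: (2*(x - 3)) + 2 = 0.
Step 2. [(2*(x - 3)) + 2 = 0] common factor 2 (LHS and 0) — divide through ⇒ factor: (x - 3) + 1 = 0.
Step 3. [(x - 3) + 1 = 0] 1 comes off first (subtract 1), so sub: x - 3 = -1.
Step 4. [x - 3 = -1] -3 is outermost — add 3 both sides ⇒ sub: x = 2.

Answer: x ∈ {2}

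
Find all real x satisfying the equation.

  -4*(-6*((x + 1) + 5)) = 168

Step 1. [-4*(-6*((x + 1) + 5)) = 168] leading coefficient -4: divide by -4, so div: -6*((x + 1) + 5) = -42.
Step 2. [-6*((x + 1) + 5) = -42] LHS = -6·(…); ÷-6 both sides, so div: (x + 1) + 5 = 7.
Step 3. [(x + 1) + 5 = 7] subtract 5: x sits inside (… + 5). So sub: x + 1 = 2.
Step 4. [x + 1 = 2] subtract 1: x sits inside (… + 1), so sub: x = 1.

Answer: x ∈ {1}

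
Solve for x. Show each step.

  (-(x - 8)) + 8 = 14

Step 1. [(-(x - 8)) + 8 = 14] the outer +8 inverts by subtracting 8 ⇒ sub: -(x - 8) = 6.
Step 2. [-(x - 8) = 6] leading − — multiply by −1 ⇒ neg: x - 8 = -6.
Step 3. [x - 8 = -6] peel the -8: add 8 from each side ⇒ sub: x = 2.

Answer: x ∈ {2}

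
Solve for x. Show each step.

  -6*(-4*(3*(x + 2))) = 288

Step 1. [-6*(-4*(3*(x + 2))) = 288] -6 out front; divide by -6 ⇒ div: -4*(3*(x + 2)) = -48.
Step 2. [-4*(3*(x + 2)) = -48] -4 out front; divide by -4. So div: 3*(x + 2) = 12.
Step 3. [3*(x + 2) = 12] 3 out front; divide by 3. So div: x + 2 = 4.
Step 4. [x + 2 = 4] +2 is outermost — subtract 2 both sides. So sub: x = 2.

Answer: x ∈ {2}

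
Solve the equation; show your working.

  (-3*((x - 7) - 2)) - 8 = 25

Step 1. [(-3*((x - 7) - 2)) - 8 = 25] 8 comes off first (add 8) ⇒ sub: -3*((x - 7) - 2) = 33.
Step 2. [-3*((x - 7) - 2) = 33] divide by the outer -3, so div: (x - 7) - 2 = -11.
Step 3. [(x - 7) - 2 = -11] add 2: x sits inside (… - 2), so sub: x - 7 = -9.
Step 4. [x - 7 = -9] -7 is outermost — add 7 both sides. So sub: x = -2.

Answer: x ∈ {-2}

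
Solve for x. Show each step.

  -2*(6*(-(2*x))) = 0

Step 1. [-2*(6*(-(2*x))) = 0] leading coefficient -2: divide by -2. So div: 6*(-(2*x)) = 0.
Step 2. [6*(-(2*x)) = 0] 6 out front; divide by 6, so div: -(2*x) = 0.
Step 3. [-(2*x) = 0] LHS negated; negate both sides ⇒ neg: 2*x = 0.
Step 4. [2*x = 0] LHS = 2·(…); ÷2 both sides ⇒ div: x = 0.

Answer: x ∈ {0}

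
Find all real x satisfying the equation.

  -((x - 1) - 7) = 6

Step 1. [-((x - 1) - 7) = 6] flip signs both sides ⇒ neg: (x - 1) - 7 = -6.
Step 2. [(x - 1) - 7 = -6] 7 comes off first (add 7), so sub: x - 1 = 1.
Step 3. [x - 1 = 1] 1 comes off first (add 1), so sub: x = 2.

Answer: x ∈ {2}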